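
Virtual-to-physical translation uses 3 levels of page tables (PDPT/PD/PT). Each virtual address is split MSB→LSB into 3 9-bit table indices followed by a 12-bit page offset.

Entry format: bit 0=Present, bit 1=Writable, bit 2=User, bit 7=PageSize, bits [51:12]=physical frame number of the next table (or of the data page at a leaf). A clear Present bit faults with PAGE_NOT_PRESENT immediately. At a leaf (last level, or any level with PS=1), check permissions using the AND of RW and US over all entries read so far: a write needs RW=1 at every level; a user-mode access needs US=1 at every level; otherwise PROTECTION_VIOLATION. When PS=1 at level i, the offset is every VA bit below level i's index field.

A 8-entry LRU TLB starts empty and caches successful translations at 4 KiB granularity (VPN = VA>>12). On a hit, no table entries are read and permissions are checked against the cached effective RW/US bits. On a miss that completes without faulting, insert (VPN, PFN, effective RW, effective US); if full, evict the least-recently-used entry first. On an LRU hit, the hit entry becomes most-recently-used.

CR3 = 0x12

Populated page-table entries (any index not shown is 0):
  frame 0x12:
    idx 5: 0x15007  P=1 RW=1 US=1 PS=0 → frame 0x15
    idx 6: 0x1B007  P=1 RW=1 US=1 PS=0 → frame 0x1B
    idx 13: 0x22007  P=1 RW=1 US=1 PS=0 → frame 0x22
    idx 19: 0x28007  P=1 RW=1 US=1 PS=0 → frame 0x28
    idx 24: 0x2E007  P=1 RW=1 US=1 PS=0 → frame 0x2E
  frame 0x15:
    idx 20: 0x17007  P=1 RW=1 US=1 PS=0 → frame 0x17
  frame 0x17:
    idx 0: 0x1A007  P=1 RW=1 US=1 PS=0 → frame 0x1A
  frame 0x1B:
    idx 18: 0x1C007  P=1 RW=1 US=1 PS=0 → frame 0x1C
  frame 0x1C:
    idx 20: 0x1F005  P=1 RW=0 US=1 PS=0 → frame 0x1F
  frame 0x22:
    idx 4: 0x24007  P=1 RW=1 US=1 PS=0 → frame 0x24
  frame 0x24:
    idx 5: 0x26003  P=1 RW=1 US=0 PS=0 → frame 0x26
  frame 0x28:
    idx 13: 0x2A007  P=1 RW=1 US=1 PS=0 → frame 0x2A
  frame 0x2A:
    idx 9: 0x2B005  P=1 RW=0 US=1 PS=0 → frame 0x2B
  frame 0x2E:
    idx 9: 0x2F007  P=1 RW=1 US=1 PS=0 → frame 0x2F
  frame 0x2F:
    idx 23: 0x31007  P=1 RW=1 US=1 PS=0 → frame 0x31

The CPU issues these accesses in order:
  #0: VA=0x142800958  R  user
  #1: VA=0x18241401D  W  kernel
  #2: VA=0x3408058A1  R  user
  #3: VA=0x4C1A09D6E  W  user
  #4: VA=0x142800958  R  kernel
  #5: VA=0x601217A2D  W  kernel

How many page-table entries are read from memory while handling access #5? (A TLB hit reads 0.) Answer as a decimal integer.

Walk each access:
#0 VA=0x142800958 (r,user):
  lvl0: tbl 0x12, slot 5 ⇒ 0x15007 (P1/RW1/US1/PS0)
  lvl1: tbl 0x15, slot 20 ⇒ 0x17007 (P1/RW1/US1/PS0)
  lvl2: tbl 0x17, slot 0 ⇒ 0x1A007 (P1/RW1/US1/PS0)
  → PA=0x1A958  (3 entries read)
#1 VA=0x18241401D (w,kernel):
  lvl0: tbl 0x12, slot 6 ⇒ 0x1B007 (P1/RW1/US1/PS0)
  lvl1: tbl 0x1B, slot 18 ⇒ 0x1C007 (P1/RW1/US1/PS0)
  lvl2: tbl 0x1C, slot 20 ⇒ 0x1F005 (P1/RW0/US1/PS0)
  ✗ PROTECTION_VIOLATION  [3 reads]
#2 VA=0x3408058A1 (r,user):
  lvl0: tbl 0x12, slot 13 ⇒ 0x22007 (P1/RW1/US1/PS0)
  lvl1: tbl 0x22, slot 4 ⇒ 0x24007 (P1/RW1/US1/PS0)
  lvl2: tbl 0x24, slot 5 ⇒ 0x26003 (P1/RW1/US0/PS0)
  ✗ PROTECTION_VIOLATION  [3 reads]
#3 VA=0x4C1A09D6E (w,user):
  lvl0: tbl 0x12, slot 19 ⇒ 0x28007 (P1/RW1/US1/PS0)
  lvl1: tbl 0x28, slot 13 ⇒ 0x2A007 (P1/RW1/US1/PS0)
  lvl2: tbl 0x2A, slot 9 ⇒ 0x2B005 (P1/RW0/US1/PS0)
  ✗ PROTECTION_VIOLATION  [3 reads]
#4 VA=0x142800958 (r,kernel):
  TLB hit vpn=0x142800 → PA=0x1A958
#5 VA=0x601217A2D (w,kernel):
  lvl0: tbl 0x12, slot 24 ⇒ 0x2E007 (P1/RW1/US1/PS0)
  lvl1: tbl 0x2E, slot 9 ⇒ 0x2F007 (P1/RW1/US1/PS0)
  lvl2: tbl 0x2F, slot 23 ⇒ 0x31007 (P1/RW1/US1/PS0)
  → PA=0x31A2D  (3 entries read)

Entries read for #5: 3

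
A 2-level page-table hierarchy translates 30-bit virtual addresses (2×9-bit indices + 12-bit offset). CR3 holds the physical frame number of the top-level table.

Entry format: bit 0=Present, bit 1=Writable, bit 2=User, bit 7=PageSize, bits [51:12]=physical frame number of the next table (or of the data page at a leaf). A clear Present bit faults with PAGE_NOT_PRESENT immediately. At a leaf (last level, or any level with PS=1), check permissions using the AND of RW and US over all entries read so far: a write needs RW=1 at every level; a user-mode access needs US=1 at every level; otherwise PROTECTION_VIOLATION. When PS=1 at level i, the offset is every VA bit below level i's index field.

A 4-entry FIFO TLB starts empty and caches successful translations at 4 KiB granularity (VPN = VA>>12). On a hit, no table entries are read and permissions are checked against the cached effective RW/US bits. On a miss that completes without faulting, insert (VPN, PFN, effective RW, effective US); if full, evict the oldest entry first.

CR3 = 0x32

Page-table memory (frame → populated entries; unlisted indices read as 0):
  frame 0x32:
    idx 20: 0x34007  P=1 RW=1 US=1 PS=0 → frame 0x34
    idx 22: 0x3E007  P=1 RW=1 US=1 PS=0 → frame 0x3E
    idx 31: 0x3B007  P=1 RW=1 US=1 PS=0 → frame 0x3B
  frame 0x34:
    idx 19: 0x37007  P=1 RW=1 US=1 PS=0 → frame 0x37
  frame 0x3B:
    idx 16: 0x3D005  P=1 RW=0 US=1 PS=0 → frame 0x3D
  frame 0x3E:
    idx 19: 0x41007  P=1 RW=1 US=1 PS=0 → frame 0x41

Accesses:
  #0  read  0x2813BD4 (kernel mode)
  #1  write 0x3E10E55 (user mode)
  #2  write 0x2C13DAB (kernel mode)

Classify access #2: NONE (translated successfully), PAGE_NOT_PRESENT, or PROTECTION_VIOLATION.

Trace:
#0 VA=0x2813BD4 (r,kernel):
  L0: frame=0x32 idx=20 entry=0x34007 [P=1 RW=1 US=1 PS=0]
  L1: frame=0x34 idx=19 entry=0x37007 [P=1 RW=1 US=1 PS=0]
  → PA=0x37BD4  (2 entries read)
#1 VA=0x3E10E55 (w,user):
  L0: frame=0x32 idx=31 entry=0x3B007 [P=1 RW=1 US=1 PS=0]
  L1: frame=0x3B idx=16 entry=0x3D005 [P=1 RW=0 US=1 PS=0]
  ✗ PROTECTION_VIOLATION  [2 reads]
#2 VA=0x2C13DAB (w,kernel):
  L0: frame=0x32 idx=22 entry=0x3E007 [P=1 RW=1 US=1 PS=0]
  L1: frame=0x3E idx=19 entry=0x41007 [P=1 RW=1 US=1 PS=0]
  → PA=0x41DAB  (2 entries read)

Access #2 fault: NONE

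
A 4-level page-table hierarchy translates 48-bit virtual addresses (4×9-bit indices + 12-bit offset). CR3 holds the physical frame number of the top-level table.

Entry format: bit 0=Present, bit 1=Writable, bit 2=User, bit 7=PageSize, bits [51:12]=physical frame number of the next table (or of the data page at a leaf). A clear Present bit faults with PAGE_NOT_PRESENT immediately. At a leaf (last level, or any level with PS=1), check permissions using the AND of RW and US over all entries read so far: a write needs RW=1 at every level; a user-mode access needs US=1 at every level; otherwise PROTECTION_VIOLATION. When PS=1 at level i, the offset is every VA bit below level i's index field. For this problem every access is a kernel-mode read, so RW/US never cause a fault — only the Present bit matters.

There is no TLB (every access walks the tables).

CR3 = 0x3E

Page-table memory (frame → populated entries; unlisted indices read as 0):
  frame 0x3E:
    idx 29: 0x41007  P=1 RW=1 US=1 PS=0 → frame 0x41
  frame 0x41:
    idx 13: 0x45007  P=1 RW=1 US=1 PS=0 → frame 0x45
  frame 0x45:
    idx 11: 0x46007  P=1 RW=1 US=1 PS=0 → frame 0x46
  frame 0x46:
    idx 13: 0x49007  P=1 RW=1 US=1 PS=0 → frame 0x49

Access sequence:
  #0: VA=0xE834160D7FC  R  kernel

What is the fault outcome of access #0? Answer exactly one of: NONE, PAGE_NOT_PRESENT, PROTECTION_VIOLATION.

Trace:
#0 VA=0xE834160D7FC (r,kernel):
  L0 @0x3E[29] → 0x41007  P=1,RW=1,US=1,PS=0
  L1 @0x41[13] → 0x45007  P=1,RW=1,US=1,PS=0
  L2 @0x45[11] → 0x46007  P=1,RW=1,US=1,PS=0
  L3 @0x46[13] → 0x49007  P=1,RW=1,US=1,PS=0
  → PA=0x497FC  (4 entries read)

Access #0 fault: NONE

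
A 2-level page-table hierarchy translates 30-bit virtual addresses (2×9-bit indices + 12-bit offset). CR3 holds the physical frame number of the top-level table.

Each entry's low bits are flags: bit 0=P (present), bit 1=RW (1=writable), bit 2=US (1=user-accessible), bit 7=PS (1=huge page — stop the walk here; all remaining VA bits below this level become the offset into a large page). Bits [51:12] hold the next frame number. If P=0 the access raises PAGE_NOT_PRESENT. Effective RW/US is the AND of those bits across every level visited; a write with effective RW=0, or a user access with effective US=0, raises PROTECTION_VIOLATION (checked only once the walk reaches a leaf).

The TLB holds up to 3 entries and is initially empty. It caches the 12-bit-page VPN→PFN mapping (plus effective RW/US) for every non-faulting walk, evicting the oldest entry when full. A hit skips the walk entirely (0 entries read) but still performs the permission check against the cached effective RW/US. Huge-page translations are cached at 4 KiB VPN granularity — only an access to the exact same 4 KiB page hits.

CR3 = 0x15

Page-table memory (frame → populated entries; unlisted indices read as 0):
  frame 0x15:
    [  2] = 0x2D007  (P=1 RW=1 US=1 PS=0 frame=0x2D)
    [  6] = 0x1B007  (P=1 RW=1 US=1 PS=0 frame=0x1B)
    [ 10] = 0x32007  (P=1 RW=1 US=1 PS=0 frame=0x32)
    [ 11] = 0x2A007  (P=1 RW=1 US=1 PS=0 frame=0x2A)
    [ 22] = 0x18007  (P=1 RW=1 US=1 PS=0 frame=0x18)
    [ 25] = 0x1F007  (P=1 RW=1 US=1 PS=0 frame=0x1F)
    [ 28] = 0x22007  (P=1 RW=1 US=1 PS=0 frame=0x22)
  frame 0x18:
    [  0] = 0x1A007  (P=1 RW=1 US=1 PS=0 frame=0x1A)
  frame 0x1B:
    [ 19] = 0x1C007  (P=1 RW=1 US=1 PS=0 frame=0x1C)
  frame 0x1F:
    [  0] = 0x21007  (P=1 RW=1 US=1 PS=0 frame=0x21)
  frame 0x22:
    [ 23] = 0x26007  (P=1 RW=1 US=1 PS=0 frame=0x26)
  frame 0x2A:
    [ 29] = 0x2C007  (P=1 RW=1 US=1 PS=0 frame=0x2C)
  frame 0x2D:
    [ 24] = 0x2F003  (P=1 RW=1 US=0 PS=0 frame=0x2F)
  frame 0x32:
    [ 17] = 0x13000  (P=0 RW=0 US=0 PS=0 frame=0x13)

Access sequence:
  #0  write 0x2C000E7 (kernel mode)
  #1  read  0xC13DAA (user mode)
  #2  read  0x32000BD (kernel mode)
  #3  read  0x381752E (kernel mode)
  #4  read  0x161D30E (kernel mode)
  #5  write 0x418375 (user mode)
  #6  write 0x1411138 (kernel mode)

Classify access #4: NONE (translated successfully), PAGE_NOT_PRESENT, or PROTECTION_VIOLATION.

Per-access translation:
#0 VA=0x2C000E7 (w,kernel):
  L0: frame=0x15 idx=22 entry=0x18007 [P=1 RW=1 US=1 PS=0]
  L1: frame=0x18 idx=0 entry=0x1A007 [P=1 RW=1 US=1 PS=0]
  ⇒ phys 0x1A0E7  [2 reads]
#1 VA=0xC13DAA (r,user):
  L0: frame=0x15 idx=6 entry=0x1B007 [P=1 RW=1 US=1 PS=0]
  L1: frame=0x1B idx=19 entry=0x1C007 [P=1 RW=1 US=1 PS=0]
  ⇒ phys 0x1CDAA  [2 reads]
#2 VA=0x32000BD (r,kernel):
  L0: frame=0x15 idx=25 entry=0x1F007 [P=1 RW=1 US=1 PS=0]
  L1: frame=0x1F idx=0 entry=0x21007 [P=1 RW=1 US=1 PS=0]
  ⇒ phys 0x210BD  [2 reads]
#3 VA=0x381752E (r,kernel):
  L0: frame=0x15 idx=28 entry=0x22007 [P=1 RW=1 US=1 PS=0]
  L1: frame=0x22 idx=23 entry=0x26007 [P=1 RW=1 US=1 PS=0]
  ⇒ phys 0x2652E  [2 reads]
#4 VA=0x161D30E (r,kernel):
  L0: frame=0x15 idx=11 entry=0x2A007 [P=1 RW=1 US=1 PS=0]
  L1: frame=0x2A idx=29 entry=0x2C007 [P=1 RW=1 US=1 PS=0]
  ⇒ phys 0x2C30E  [2 reads]
#5 VA=0x418375 (w,user):
  L0: frame=0x15 idx=2 entry=0x2D007 [P=1 RW=1 US=1 PS=0]
  L1: frame=0x2D idx=24 entry=0x2F003 [P=1 RW=1 US=0 PS=0]
  → PROTECTION_VIOLATION  (2 entries read)
#6 VA=0x1411138 (w,kernel):
  L0: frame=0x15 idx=10 entry=0x32007 [P=1 RW=1 US=1 PS=0]
  L1: frame=0x32 idx=17 entry=0x13000 [P=0 RW=0 US=0 PS=0]
  → PAGE_NOT_PRESENT  (2 entries read)

Access #4 fault: NONE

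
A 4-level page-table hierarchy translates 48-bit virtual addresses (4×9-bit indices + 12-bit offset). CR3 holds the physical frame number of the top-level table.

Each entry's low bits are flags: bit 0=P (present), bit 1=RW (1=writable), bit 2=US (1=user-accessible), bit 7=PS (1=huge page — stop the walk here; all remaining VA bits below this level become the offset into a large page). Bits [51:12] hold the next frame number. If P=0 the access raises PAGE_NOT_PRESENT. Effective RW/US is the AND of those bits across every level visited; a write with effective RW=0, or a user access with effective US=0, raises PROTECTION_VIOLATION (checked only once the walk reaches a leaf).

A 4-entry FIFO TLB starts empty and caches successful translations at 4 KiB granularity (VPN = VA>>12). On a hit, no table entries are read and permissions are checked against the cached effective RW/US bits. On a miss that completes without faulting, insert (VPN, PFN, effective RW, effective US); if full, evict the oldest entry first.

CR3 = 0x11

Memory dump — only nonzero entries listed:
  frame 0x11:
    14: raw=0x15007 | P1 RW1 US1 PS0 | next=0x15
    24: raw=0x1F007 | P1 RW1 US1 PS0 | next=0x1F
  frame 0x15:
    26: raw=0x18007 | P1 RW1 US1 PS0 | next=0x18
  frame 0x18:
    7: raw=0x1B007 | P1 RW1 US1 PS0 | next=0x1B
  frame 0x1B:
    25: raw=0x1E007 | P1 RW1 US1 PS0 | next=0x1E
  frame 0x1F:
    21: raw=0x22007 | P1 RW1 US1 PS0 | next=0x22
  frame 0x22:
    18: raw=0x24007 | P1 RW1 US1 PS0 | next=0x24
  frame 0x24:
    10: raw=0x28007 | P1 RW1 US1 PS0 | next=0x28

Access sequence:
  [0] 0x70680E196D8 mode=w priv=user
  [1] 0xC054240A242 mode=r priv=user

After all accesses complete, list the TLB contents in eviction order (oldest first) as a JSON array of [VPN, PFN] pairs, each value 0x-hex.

Per-access translation:
#0 VA=0x70680E196D8 (w,user):
  [0] read 0x11 idx=14: raw=0x15007 flags P=1 W=1 U=1 S=0
  [1] read 0x15 idx=26: raw=0x18007 flags P=1 W=1 U=1 S=0
  [2] read 0x18 idx=7: raw=0x1B007 flags P=1 W=1 U=1 S=0
  [3] read 0x1B idx=25: raw=0x1E007 flags P=1 W=1 U=1 S=0
  ✓ 0x1E6D8  — 4 lookups
#1 VA=0xC054240A242 (r,user):
  [0] read 0x11 idx=24: raw=0x1F007 flags P=1 W=1 U=1 S=0
  [1] read 0x1F idx=21: raw=0x22007 flags P=1 W=1 U=1 S=0
  [2] read 0x22 idx=18: raw=0x24007 flags P=1 W=1 U=1 S=0
  [3] read 0x24 idx=10: raw=0x28007 flags P=1 W=1 U=1 S=0
  ✓ 0x28242  — 4 lookups

TLB: [["0x70680E19", "0x1E"], ["0xC054240A", "0x28"]]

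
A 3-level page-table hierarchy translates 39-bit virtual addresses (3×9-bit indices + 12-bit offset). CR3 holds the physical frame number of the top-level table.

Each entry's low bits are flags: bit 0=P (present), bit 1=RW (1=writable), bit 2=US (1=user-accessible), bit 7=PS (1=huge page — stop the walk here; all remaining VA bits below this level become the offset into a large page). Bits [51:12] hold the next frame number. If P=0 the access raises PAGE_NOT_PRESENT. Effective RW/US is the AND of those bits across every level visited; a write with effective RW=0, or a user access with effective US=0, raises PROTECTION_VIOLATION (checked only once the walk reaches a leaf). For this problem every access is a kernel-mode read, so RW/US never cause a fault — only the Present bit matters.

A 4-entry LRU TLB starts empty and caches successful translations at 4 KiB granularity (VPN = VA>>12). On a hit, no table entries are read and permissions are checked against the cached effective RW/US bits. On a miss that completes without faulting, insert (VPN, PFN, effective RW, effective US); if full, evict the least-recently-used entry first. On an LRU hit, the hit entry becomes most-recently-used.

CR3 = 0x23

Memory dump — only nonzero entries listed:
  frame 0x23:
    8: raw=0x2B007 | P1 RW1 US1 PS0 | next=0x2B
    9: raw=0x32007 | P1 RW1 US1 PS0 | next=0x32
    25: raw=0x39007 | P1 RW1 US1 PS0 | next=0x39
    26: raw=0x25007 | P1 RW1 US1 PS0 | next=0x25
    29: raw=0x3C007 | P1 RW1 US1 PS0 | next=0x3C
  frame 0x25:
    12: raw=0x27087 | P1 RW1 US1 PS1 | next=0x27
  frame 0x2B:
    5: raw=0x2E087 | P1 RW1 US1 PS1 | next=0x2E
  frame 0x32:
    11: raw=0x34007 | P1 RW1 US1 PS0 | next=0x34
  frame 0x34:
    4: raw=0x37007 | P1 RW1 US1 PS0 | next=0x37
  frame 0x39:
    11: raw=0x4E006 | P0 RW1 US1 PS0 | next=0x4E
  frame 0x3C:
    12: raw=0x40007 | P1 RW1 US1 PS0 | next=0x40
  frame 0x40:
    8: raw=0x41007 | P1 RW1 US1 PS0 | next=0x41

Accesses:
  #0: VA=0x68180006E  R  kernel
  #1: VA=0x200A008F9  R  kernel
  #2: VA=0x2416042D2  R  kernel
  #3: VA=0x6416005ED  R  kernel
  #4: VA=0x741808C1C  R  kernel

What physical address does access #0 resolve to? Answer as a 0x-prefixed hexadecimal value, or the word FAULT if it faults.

Walk each access:
#0 VA=0x68180006E (r,kernel):
  [0] read 0x23 idx=26: raw=0x25007 flags P=1 W=1 U=1 S=0
  [1] read 0x25 idx=12: raw=0x27087 flags P=1 W=1 U=1 S=1
  ✓ 0x2706E (huge @L1)  — 2 lookups
#1 VA=0x200A008F9 (r,kernel):
  [0] read 0x23 idx=8: raw=0x2B007 flags P=1 W=1 U=1 S=0
  [1] read 0x2B idx=5: raw=0x2E087 flags P=1 W=1 U=1 S=1
  ✓ 0x2E8F9 (huge @L1)  — 2 lookups
#2 VA=0x2416042D2 (r,kernel):
  [0] read 0x23 idx=9: raw=0x32007 flags P=1 W=1 U=1 S=0
  [1] read 0x32 idx=11: raw=0x34007 flags P=1 W=1 U=1 S=0
  [2] read 0x34 idx=4: raw=0x37007 flags P=1 W=1 U=1 S=0
  ✓ 0x372D2  — 3 lookups
#3 VA=0x6416005ED (r,kernel):
  [0] read 0x23 idx=25: raw=0x39007 flags P=1 W=1 U=1 S=0
  [1] read 0x39 idx=11: raw=0x4E006 flags P=0 W=1 U=1 S=0
  ✗ PAGE_NOT_PRESENT  [2 reads]
#4 VA=0x741808C1C (r,kernel):
  [0] read 0x23 idx=29: raw=0x3C007 flags P=1 W=1 U=1 S=0
  [1] read 0x3C idx=12: raw=0x40007 flags P=1 W=1 U=1 S=0
  [2] read 0x40 idx=8: raw=0x41007 flags P=1 W=1 U=1 S=0
  ✓ 0x41C1C  — 3 lookups

Access #0 PA: 0x2706E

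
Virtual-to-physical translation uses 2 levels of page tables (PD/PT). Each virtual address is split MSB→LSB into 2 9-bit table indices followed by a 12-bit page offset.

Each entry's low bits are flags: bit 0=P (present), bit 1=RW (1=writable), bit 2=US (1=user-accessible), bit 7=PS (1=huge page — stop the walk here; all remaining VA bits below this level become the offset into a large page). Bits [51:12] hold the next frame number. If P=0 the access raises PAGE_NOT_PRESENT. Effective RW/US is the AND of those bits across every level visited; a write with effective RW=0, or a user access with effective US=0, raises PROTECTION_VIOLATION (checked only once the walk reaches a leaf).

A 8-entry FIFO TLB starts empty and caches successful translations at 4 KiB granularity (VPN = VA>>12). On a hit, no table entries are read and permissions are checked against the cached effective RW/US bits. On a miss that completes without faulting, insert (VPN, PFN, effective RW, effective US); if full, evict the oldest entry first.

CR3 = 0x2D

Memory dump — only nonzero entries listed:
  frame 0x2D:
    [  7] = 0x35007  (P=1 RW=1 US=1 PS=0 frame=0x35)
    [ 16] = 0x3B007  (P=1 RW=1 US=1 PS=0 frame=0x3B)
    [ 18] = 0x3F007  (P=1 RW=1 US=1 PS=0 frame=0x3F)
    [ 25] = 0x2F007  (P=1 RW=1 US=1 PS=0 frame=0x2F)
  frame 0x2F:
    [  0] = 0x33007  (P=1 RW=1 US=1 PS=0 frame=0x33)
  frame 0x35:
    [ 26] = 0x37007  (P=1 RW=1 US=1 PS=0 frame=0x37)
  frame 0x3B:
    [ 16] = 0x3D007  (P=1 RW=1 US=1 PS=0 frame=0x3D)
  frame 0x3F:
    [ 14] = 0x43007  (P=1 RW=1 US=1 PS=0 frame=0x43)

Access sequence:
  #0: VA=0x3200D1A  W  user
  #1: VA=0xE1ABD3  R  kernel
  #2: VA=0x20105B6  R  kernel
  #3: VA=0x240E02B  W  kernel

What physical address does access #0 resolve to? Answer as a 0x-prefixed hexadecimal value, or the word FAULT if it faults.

Per-access translation:
#0 VA=0x3200D1A (w,user):
  lvl0: tbl 0x2D, slot 25 ⇒ 0x2F007 (P1/RW1/US1/PS0)
  lvl1: tbl 0x2F, slot 0 ⇒ 0x33007 (P1/RW1/US1/PS0)
  ⇒ phys 0x33D1A  [2 reads]
#1 VA=0xE1ABD3 (r,kernel):
  lvl0: tbl 0x2D, slot 7 ⇒ 0x35007 (P1/RW1/US1/PS0)
  lvl1: tbl 0x35, slot 26 ⇒ 0x37007 (P1/RW1/US1/PS0)
  ⇒ phys 0x37BD3  [2 reads]
#2 VA=0x20105B6 (r,kernel):
  lvl0: tbl 0x2D, slot 16 ⇒ 0x3B007 (P1/RW1/US1/PS0)
  lvl1: tbl 0x3B, slot 16 ⇒ 0x3D007 (P1/RW1/US1/PS0)
  ⇒ phys 0x3D5B6  [2 reads]
#3 VA=0x240E02B (w,kernel):
  lvl0: tbl 0x2D, slot 18 ⇒ 0x3F007 (P1/RW1/US1/PS0)
  lvl1: tbl 0x3F, slot 14 ⇒ 0x43007 (P1/RW1/US1/PS0)
  ⇒ phys 0x4302B  [2 reads]

Access #0 PA: 0x33D1A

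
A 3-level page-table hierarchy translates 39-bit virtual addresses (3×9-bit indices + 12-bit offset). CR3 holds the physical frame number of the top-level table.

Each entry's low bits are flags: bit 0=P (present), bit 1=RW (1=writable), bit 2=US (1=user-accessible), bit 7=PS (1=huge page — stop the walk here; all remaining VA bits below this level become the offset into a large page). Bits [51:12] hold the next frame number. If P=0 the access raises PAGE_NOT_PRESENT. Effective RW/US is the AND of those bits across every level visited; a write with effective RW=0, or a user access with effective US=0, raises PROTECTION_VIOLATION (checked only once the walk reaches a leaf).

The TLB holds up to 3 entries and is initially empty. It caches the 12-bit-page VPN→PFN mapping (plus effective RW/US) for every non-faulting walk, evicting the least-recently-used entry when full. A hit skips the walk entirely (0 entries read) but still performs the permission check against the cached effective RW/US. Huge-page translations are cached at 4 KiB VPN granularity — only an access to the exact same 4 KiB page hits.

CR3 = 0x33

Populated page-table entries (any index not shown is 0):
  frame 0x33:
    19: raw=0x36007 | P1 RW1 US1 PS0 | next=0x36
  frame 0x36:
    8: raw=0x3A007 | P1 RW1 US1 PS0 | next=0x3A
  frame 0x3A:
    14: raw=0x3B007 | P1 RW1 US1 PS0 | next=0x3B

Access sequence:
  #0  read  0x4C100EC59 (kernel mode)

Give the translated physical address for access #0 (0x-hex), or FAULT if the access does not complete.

Per-access translation:
#0 VA=0x4C100EC59 (r,kernel):
  [0] read 0x33 idx=19: raw=0x36007 flags P=1 W=1 U=1 S=0
  [1] read 0x36 idx=8: raw=0x3A007 flags P=1 W=1 U=1 S=0
  [2] read 0x3A idx=14: raw=0x3B007 flags P=1 W=1 U=1 S=0
  → PA=0x3BC59  (3 entries read)

Access #0 PA: 0x3BC59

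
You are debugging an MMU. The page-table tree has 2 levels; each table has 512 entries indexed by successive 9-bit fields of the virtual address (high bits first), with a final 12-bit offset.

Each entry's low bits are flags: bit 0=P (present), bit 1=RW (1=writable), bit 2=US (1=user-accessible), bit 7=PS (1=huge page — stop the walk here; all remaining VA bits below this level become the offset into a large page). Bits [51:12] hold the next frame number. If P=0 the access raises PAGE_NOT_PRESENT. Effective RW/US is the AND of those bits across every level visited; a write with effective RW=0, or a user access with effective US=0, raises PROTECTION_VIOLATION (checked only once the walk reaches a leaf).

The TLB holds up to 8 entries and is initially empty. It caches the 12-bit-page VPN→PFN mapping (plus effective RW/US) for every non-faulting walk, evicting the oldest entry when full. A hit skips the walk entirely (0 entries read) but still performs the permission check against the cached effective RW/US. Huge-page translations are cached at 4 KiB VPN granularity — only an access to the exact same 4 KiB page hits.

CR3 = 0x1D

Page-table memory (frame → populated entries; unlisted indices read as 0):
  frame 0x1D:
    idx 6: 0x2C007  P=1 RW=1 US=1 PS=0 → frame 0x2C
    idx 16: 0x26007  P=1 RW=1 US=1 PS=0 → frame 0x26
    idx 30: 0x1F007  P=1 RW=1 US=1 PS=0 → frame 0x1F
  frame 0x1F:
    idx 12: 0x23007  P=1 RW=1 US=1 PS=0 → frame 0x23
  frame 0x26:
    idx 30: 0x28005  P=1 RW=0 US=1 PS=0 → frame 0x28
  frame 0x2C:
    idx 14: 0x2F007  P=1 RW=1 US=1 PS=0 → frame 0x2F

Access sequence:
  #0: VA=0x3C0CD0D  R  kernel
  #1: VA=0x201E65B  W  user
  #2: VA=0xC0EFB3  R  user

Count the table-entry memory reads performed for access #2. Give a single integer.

Trace:
#0 VA=0x3C0CD0D (r,kernel):
  L0: frame=0x1D idx=30 entry=0x1F007 [P=1 RW=1 US=1 PS=0]
  L1: frame=0x1F idx=12 entry=0x23007 [P=1 RW=1 US=1 PS=0]
  ✓ 0x23D0D  — 2 lookups
#1 VA=0x201E65B (w,user):
  L0: frame=0x1D idx=16 entry=0x26007 [P=1 RW=1 US=1 PS=0]
  L1: frame=0x26 idx=30 entry=0x28005 [P=1 RW=0 US=1 PS=0]
  ⇒ fault: PROTECTION_VIOLATION  — 2 lookups
#2 VA=0xC0EFB3 (r,user):
  L0: frame=0x1D idx=6 entry=0x2C007 [P=1 RW=1 US=1 PS=0]
  L1: frame=0x2C idx=14 entry=0x2F007 [P=1 RW=1 US=1 PS=0]
  ✓ 0x2FFB3  — 2 lookups

Entries read for #2: 2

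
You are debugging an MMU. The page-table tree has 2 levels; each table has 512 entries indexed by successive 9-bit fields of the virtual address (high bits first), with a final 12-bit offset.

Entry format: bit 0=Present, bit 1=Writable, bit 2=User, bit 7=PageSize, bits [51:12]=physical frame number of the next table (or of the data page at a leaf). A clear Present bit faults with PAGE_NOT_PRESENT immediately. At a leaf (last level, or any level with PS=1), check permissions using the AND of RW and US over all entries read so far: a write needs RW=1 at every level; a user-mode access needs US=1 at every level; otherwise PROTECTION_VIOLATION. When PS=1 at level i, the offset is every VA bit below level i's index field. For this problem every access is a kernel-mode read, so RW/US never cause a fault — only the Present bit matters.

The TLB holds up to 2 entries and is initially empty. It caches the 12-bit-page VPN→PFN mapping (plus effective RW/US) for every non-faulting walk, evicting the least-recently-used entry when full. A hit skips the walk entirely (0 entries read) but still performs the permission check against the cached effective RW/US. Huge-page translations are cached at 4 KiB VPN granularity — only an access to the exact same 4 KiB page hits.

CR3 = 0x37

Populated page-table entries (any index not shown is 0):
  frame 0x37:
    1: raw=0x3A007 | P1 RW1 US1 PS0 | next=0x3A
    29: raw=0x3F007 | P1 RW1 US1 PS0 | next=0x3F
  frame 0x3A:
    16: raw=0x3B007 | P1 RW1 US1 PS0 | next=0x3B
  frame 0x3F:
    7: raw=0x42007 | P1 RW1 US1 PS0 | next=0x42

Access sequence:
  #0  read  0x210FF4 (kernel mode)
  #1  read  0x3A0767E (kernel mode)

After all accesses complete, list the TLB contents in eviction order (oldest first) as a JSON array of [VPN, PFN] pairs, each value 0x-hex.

Per-access translation:
#0 VA=0x210FF4 (r,kernel):
  L0: frame=0x37 idx=1 entry=0x3A007 [P=1 RW=1 US=1 PS=0]
  L1: frame=0x3A idx=16 entry=0x3B007 [P=1 RW=1 US=1 PS=0]
  ✓ 0x3BFF4  — 2 lookups
#1 VA=0x3A0767E (r,kernel):
  L0: frame=0x37 idx=29 entry=0x3F007 [P=1 RW=1 US=1 PS=0]
  L1: frame=0x3F idx=7 entry=0x42007 [P=1 RW=1 US=1 PS=0]
  ✓ 0x4267E  — 2 lookups

TLB: [["0x210", "0x3B"], ["0x3A07", "0x42"]]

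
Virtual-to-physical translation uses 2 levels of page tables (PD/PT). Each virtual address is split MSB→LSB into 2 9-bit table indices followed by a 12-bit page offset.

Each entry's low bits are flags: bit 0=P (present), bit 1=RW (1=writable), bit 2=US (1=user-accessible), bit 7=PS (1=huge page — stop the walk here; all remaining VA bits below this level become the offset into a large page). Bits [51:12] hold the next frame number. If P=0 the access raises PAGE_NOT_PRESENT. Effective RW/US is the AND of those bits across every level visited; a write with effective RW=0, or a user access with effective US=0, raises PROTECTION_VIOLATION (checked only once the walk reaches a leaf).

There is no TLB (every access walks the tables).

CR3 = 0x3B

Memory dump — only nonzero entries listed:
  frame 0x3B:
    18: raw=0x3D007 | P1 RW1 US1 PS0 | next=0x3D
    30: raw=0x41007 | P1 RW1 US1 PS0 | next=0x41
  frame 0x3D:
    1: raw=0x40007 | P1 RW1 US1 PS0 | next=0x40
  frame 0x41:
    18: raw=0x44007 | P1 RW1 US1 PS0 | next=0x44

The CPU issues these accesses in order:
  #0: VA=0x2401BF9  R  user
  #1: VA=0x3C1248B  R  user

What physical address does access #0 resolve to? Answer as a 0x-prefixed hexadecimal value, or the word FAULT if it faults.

Per-access translation:
#0 VA=0x2401BF9 (r,user):
  [0] read 0x3B idx=18: raw=0x3D007 flags P=1 W=1 U=1 S=0
  [1] read 0x3D idx=1: raw=0x40007 flags P=1 W=1 U=1 S=0
  ✓ 0x40BF9  — 2 lookups
#1 VA=0x3C1248B (r,user):
  [0] read 0x3B idx=30: raw=0x41007 flags P=1 W=1 U=1 S=0
  [1] read 0x41 idx=18: raw=0x44007 flags P=1 W=1 U=1 S=0
  ✓ 0x4448B  — 2 lookups

Access #0 PA: 0x40BF9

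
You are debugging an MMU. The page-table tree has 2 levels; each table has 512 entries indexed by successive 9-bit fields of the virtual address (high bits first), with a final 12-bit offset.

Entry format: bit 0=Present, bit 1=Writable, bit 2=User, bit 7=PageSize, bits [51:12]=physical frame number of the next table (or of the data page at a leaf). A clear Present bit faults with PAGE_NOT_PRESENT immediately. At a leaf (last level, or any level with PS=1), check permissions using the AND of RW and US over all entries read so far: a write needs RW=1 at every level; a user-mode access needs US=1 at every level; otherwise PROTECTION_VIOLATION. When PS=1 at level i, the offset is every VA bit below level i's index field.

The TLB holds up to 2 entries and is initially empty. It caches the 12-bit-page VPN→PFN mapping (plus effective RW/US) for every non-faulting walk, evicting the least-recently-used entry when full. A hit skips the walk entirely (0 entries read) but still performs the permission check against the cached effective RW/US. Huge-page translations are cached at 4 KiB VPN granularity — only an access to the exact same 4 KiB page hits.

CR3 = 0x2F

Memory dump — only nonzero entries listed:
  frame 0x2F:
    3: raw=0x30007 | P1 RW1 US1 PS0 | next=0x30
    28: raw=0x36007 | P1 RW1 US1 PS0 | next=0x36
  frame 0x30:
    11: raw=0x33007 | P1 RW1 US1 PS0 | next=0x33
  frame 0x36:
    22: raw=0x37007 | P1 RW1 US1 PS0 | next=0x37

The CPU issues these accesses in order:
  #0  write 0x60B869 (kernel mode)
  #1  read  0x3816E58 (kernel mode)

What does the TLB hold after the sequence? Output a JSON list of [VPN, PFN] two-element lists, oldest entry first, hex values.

Trace:
#0 VA=0x60B869 (w,kernel):
  [0] read 0x2F idx=3: raw=0x30007 flags P=1 W=1 U=1 S=0
  [1] read 0x30 idx=11: raw=0x33007 flags P=1 W=1 U=1 S=0
  ⇒ phys 0x33869  [2 reads]
#1 VA=0x3816E58 (r,kernel):
  [0] read 0x2F idx=28: raw=0x36007 flags P=1 W=1 U=1 S=0
  [1] read 0x36 idx=22: raw=0x37007 flags P=1 W=1 U=1 S=0
  ⇒ phys 0x37E58  [2 reads]

TLB: [["0x60B", "0x33"], ["0x3816", "0x37"]]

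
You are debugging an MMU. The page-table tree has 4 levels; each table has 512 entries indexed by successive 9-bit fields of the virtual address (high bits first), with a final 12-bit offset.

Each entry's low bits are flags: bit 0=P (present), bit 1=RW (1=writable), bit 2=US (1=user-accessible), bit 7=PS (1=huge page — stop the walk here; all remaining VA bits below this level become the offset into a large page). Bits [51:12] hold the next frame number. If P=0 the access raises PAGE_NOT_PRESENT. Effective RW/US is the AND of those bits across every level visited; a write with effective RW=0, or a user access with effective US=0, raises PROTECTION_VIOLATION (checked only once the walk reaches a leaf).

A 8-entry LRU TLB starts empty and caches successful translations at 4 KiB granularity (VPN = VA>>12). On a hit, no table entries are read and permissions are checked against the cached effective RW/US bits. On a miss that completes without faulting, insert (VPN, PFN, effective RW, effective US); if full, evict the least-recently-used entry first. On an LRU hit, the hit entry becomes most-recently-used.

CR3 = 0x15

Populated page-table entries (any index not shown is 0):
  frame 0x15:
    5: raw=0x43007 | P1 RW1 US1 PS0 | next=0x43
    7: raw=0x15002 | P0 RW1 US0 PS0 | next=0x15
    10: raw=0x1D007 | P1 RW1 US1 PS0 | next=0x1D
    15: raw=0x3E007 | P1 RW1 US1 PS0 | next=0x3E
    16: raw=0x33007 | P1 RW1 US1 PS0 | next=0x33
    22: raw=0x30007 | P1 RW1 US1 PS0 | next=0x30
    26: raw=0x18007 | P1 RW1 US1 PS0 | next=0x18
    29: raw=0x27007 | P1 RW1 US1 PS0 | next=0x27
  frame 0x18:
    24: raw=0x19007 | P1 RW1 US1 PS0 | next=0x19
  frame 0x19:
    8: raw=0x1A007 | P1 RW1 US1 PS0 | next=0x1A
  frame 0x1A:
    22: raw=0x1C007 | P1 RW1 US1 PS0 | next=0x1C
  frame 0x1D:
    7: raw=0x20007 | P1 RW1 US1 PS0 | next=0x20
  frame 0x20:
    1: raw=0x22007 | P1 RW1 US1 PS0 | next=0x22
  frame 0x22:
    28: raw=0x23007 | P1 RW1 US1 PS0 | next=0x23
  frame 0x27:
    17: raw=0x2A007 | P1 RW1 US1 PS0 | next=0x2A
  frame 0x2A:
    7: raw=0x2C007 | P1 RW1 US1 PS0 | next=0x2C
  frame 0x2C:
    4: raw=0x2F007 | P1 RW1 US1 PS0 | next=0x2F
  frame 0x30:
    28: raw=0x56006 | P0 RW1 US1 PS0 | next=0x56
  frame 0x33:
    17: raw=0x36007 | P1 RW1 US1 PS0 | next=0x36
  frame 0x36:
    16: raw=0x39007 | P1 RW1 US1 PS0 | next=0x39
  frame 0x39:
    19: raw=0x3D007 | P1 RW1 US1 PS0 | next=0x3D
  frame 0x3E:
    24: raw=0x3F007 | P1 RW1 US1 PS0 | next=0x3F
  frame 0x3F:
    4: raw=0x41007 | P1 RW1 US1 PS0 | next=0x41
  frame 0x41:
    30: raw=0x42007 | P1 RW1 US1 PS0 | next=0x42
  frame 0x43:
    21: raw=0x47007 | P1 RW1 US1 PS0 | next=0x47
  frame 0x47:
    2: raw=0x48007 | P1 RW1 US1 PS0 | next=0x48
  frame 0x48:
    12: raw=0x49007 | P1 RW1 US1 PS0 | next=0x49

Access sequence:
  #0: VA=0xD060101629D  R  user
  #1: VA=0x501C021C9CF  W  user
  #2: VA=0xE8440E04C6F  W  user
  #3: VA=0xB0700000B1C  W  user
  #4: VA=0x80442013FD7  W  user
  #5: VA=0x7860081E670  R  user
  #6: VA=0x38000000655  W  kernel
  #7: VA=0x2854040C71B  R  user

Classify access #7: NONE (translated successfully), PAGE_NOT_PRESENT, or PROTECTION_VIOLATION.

Trace:
#0 VA=0xD060101629D (r,user):
  lvl0: tbl 0x15, slot 26 ⇒ 0x18007 (P1/RW1/US1/PS0)
  lvl1: tbl 0x18, slot 24 ⇒ 0x19007 (P1/RW1/US1/PS0)
  lvl2: tbl 0x19, slot 8 ⇒ 0x1A007 (P1/RW1/US1/PS0)
  lvl3: tbl 0x1A, slot 22 ⇒ 0x1C007 (P1/RW1/US1/PS0)
  ✓ 0x1C29D  — 4 lookups
#1 VA=0x501C021C9CF (w,user):
  lvl0: tbl 0x15, slot 10 ⇒ 0x1D007 (P1/RW1/US1/PS0)
  lvl1: tbl 0x1D, slot 7 ⇒ 0x20007 (P1/RW1/US1/PS0)
  lvl2: tbl 0x20, slot 1 ⇒ 0x22007 (P1/RW1/US1/PS0)
  lvl3: tbl 0x22, slot 28 ⇒ 0x23007 (P1/RW1/US1/PS0)
  ✓ 0x239CF  — 4 lookups
#2 VA=0xE8440E04C6F (w,user):
  lvl0: tbl 0x15, slot 29 ⇒ 0x27007 (P1/RW1/US1/PS0)
  lvl1: tbl 0x27, slot 17 ⇒ 0x2A007 (P1/RW1/US1/PS0)
  lvl2: tbl 0x2A, slot 7 ⇒ 0x2C007 (P1/RW1/US1/PS0)
  lvl3: tbl 0x2C, slot 4 ⇒ 0x2F007 (P1/RW1/US1/PS0)
  ✓ 0x2FC6F  — 4 lookups
#3 VA=0xB0700000B1C (w,user):
  lvl0: tbl 0x15, slot 22 ⇒ 0x30007 (P1/RW1/US1/PS0)
  lvl1: tbl 0x30, slot 28 ⇒ 0x56006 (P0/RW1/US1/PS0)
  ✗ PAGE_NOT_PRESENT  [2 reads]
#4 VA=0x80442013FD7 (w,user):
  lvl0: tbl 0x15, slot 16 ⇒ 0x33007 (P1/RW1/US1/PS0)
  lvl1: tbl 0x33, slot 17 ⇒ 0x36007 (P1/RW1/US1/PS0)
  lvl2: tbl 0x36, slot 16 ⇒ 0x39007 (P1/RW1/US1/PS0)
  lvl3: tbl 0x39, slot 19 ⇒ 0x3D007 (P1/RW1/US1/PS0)
  ✓ 0x3DFD7  — 4 lookups
#5 VA=0x7860081E670 (r,user):
  lvl0: tbl 0x15, slot 15 ⇒ 0x3E007 (P1/RW1/US1/PS0)
  lvl1: tbl 0x3E, slot 24 ⇒ 0x3F007 (P1/RW1/US1/PS0)
  lvl2: tbl 0x3F, slot 4 ⇒ 0x41007 (P1/RW1/US1/PS0)
  lvl3: tbl 0x41, slot 30 ⇒ 0x42007 (P1/RW1/US1/PS0)
  ✓ 0x42670  — 4 lookups
#6 VA=0x38000000655 (w,kernel):
  lvl0: tbl 0x15, slot 7 ⇒ 0x15002 (P0/RW1/US0/PS0)
  ✗ PAGE_NOT_PRESENT  [1 reads]
#7 VA=0x2854040C71B (r,user):
  lvl0: tbl 0x15, slot 5 ⇒ 0x43007 (P1/RW1/US1/PS0)
  lvl1: tbl 0x43, slot 21 ⇒ 0x47007 (P1/RW1/US1/PS0)
  lvl2: tbl 0x47, slot 2 ⇒ 0x48007 (P1/RW1/US1/PS0)
  lvl3: tbl 0x48, slot 12 ⇒ 0x49007 (P1/RW1/US1/PS0)
  ✓ 0x4971B  — 4 lookups

Access #7 fault: NONE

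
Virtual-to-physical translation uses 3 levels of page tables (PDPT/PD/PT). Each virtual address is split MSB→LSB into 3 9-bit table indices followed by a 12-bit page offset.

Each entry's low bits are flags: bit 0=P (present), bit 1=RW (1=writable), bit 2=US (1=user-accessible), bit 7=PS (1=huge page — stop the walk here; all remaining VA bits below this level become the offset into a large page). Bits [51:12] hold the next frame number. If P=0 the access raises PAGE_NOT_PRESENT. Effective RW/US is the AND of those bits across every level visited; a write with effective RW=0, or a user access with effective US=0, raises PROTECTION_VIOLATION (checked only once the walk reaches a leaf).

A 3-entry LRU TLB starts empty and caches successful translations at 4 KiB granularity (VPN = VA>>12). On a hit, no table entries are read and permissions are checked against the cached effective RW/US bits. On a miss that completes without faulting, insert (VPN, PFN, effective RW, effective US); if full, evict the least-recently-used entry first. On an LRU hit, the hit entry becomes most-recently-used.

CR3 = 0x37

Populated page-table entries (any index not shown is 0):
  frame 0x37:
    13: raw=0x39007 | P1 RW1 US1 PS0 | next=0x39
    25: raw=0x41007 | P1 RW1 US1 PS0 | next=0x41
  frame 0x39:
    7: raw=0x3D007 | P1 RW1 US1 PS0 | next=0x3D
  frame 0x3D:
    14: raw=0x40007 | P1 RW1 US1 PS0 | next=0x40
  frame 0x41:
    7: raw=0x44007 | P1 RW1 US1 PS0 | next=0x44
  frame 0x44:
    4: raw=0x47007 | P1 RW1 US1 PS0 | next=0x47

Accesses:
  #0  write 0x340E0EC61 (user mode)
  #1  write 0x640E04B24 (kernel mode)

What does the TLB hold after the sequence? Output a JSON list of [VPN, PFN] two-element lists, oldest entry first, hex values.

Per-access translation:
#0 VA=0x340E0EC61 (w,user):
  L0: frame=0x37 idx=13 entry=0x39007 [P=1 RW=1 US=1 PS=0]
  L1: frame=0x39 idx=7 entry=0x3D007 [P=1 RW=1 US=1 PS=0]
  L2: frame=0x3D idx=14 entry=0x40007 [P=1 RW=1 US=1 PS=0]
  ⇒ phys 0x40C61  [3 reads]
#1 VA=0x640E04B24 (w,kernel):
  L0: frame=0x37 idx=25 entry=0x41007 [P=1 RW=1 US=1 PS=0]
  L1: frame=0x41 idx=7 entry=0x44007 [P=1 RW=1 US=1 PS=0]
  L2: frame=0x44 idx=4 entry=0x47007 [P=1 RW=1 US=1 PS=0]
  ⇒ phys 0x47B24  [3 reads]

TLB: [["0x340E0E", "0x40"], ["0x640E04", "0x47"]]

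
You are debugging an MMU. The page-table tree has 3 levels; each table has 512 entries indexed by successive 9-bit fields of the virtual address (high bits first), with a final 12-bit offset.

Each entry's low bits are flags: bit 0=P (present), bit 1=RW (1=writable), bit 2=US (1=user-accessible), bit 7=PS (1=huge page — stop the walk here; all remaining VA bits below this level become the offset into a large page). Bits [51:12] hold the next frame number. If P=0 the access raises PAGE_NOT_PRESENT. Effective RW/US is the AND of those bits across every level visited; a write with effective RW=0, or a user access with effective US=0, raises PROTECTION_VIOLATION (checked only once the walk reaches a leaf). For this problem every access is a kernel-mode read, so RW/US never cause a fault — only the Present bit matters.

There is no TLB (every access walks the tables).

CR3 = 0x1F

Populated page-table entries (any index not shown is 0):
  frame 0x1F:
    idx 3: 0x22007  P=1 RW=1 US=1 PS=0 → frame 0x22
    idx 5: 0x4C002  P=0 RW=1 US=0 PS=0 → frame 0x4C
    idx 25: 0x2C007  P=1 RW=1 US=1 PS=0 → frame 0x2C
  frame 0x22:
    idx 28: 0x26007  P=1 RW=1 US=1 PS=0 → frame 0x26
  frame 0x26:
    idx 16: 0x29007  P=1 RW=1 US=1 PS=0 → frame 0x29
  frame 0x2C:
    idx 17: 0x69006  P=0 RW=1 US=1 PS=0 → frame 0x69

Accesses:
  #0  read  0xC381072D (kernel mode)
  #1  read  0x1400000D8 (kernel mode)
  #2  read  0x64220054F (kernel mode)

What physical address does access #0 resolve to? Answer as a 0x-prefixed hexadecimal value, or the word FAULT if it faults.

Walk each access:
#0 VA=0xC381072D (r,kernel):
  L0 @0x1F[3] → 0x22007  P=1,RW=1,US=1,PS=0
  L1 @0x22[28] → 0x26007  P=1,RW=1,US=1,PS=0
  L2 @0x26[16] → 0x29007  P=1,RW=1,US=1,PS=0
  → PA=0x2972D  (3 entries read)
#1 VA=0x1400000D8 (r,kernel):
  L0 @0x1F[5] → 0x4C002  P=0,RW=1,US=0,PS=0
  ⇒ fault: PAGE_NOT_PRESENT  — 1 lookups
#2 VA=0x64220054F (r,kernel):
  L0 @0x1F[25] → 0x2C007  P=1,RW=1,US=1,PS=0
  L1 @0x2C[17] → 0x69006  P=0,RW=1,US=1,PS=0
  ⇒ fault: PAGE_NOT_PRESENT  — 2 lookups

Access #0 PA: 0x2972D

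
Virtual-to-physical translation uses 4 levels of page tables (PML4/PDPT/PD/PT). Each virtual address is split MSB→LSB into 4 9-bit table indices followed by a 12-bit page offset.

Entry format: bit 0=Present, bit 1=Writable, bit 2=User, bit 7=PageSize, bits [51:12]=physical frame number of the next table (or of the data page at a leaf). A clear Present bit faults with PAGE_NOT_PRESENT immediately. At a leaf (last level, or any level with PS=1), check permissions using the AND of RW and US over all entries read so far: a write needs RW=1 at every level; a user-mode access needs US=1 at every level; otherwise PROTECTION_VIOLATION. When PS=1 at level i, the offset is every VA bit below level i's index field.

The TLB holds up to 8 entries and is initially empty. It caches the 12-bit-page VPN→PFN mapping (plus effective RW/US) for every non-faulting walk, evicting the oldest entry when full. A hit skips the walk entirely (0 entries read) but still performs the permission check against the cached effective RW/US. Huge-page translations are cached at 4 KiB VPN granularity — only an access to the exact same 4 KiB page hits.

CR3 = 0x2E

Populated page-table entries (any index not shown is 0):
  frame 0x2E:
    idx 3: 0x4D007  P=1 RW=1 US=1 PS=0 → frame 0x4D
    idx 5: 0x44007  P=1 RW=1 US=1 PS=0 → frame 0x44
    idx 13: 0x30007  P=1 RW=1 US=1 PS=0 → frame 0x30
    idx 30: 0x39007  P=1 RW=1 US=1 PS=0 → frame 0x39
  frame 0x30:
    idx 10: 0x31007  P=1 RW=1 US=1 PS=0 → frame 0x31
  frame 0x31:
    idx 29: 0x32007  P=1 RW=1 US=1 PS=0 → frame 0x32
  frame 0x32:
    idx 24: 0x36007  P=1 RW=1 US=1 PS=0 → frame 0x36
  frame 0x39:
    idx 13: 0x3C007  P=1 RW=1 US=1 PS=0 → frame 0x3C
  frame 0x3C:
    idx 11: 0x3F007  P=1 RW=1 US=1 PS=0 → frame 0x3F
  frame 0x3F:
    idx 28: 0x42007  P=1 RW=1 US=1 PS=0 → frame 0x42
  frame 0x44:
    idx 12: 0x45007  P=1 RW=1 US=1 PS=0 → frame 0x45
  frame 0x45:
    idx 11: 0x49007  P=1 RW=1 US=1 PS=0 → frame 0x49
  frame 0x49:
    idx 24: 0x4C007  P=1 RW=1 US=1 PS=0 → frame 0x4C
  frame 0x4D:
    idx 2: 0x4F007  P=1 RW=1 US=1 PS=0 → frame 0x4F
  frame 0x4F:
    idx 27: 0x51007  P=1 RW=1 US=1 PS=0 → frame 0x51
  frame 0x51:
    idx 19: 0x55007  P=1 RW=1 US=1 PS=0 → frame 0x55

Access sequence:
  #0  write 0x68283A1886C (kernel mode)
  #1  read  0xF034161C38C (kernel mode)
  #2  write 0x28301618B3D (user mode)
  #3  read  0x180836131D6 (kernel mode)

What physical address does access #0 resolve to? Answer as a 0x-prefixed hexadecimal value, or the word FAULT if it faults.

Walk each access:
#0 VA=0x68283A1886C (w,kernel):
  [0] read 0x2E idx=13: raw=0x30007 flags P=1 W=1 U=1 S=0
  [1] read 0x30 idx=10: raw=0x31007 flags P=1 W=1 U=1 S=0
  [2] read 0x31 idx=29: raw=0x32007 flags P=1 W=1 U=1 S=0
  [3] read 0x32 idx=24: raw=0x36007 flags P=1 W=1 U=1 S=0
  → PA=0x3686C  (4 entries read)
#1 VA=0xF034161C38C (r,kernel):
  [0] read 0x2E idx=30: raw=0x39007 flags P=1 W=1 U=1 S=0
  [1] read 0x39 idx=13: raw=0x3C007 flags P=1 W=1 U=1 S=0
  [2] read 0x3C idx=11: raw=0x3F007 flags P=1 W=1 U=1 S=0
  [3] read 0x3F idx=28: raw=0x42007 flags P=1 W=1 U=1 S=0
  → PA=0x4238C  (4 entries read)
#2 VA=0x28301618B3D (w,user):
  [0] read 0x2E idx=5: raw=0x44007 flags P=1 W=1 U=1 S=0
  [1] read 0x44 idx=12: raw=0x45007 flags P=1 W=1 U=1 S=0
  [2] read 0x45 idx=11: raw=0x49007 flags P=1 W=1 U=1 S=0
  [3] read 0x49 idx=24: raw=0x4C007 flags P=1 W=1 U=1 S=0
  → PA=0x4CB3D  (4 entries read)
#3 VA=0x180836131D6 (r,kernel):
  [0] read 0x2E idx=3: raw=0x4D007 flags P=1 W=1 U=1 S=0
  [1] read 0x4D idx=2: raw=0x4F007 flags P=1 W=1 U=1 S=0
  [2] read 0x4F idx=27: raw=0x51007 flags P=1 W=1 U=1 S=0
  [3] read 0x51 idx=19: raw=0x55007 flags P=1 W=1 U=1 S=0
  → PA=0x551D6  (4 entries read)

Access #0 PA: 0x3686C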